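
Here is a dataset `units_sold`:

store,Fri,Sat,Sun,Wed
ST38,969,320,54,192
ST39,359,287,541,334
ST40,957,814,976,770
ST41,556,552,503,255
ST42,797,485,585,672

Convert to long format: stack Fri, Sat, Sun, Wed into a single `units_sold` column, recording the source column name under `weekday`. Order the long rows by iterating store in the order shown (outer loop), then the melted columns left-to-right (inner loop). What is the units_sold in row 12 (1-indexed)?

770

20 rows total (5 × 4). Row 12: index ⌊(12-1)/4⌋ = 2 into store → ST40; (12-1) mod 4 = 3 into the melted columns → Wed.
So row 12 is (ST40, Wed, 770); units_sold = 770.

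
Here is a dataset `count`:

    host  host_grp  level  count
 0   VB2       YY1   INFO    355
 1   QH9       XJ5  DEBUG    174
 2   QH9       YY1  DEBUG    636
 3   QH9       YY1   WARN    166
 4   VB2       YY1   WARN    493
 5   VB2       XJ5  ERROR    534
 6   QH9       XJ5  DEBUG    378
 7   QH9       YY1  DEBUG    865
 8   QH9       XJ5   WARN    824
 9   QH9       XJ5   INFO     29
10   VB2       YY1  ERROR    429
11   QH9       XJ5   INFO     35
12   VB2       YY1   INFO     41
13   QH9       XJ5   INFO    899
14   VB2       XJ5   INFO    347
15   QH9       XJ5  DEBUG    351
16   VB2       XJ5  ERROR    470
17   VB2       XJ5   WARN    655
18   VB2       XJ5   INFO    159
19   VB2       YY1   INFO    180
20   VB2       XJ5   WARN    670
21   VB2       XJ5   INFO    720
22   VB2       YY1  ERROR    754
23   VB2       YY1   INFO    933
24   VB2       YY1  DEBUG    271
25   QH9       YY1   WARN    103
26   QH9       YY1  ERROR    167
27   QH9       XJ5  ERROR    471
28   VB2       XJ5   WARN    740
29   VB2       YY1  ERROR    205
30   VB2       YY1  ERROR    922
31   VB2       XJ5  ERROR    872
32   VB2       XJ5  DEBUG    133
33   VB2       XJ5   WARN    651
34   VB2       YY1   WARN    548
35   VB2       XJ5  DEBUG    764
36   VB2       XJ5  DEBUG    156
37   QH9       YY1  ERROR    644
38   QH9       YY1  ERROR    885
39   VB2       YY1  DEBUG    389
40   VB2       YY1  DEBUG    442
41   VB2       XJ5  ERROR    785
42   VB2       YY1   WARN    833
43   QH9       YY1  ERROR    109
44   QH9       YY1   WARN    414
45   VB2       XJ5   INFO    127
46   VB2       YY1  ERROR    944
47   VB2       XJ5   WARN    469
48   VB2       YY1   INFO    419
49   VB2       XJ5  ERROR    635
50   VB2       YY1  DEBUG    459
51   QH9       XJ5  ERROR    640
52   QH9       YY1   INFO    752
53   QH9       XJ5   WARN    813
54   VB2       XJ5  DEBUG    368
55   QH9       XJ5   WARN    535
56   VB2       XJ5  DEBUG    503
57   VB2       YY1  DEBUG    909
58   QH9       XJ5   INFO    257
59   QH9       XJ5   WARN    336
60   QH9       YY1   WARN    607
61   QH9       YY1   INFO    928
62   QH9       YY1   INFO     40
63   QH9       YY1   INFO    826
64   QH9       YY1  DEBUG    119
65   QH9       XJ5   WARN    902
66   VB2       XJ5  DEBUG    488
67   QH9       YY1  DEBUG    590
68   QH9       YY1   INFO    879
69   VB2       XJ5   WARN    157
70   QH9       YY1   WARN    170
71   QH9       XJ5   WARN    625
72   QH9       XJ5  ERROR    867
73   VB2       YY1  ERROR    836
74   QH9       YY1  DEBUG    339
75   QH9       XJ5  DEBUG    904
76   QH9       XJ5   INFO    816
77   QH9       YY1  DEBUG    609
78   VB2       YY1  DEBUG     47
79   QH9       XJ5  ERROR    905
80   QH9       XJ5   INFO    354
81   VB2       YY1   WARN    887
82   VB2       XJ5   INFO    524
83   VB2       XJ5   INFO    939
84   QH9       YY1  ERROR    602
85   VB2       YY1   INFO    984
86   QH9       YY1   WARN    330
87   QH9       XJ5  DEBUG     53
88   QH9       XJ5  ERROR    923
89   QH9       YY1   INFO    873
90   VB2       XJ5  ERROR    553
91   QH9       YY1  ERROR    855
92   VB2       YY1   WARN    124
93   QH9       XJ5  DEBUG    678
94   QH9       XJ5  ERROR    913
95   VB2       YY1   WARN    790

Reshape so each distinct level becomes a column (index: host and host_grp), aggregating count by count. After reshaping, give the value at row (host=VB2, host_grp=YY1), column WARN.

Rows with host=VB2, host_grp=YY1 and level=WARN: count values are 493, 548, 833, 887, 124, 790.
6 rows match — count = 6.

6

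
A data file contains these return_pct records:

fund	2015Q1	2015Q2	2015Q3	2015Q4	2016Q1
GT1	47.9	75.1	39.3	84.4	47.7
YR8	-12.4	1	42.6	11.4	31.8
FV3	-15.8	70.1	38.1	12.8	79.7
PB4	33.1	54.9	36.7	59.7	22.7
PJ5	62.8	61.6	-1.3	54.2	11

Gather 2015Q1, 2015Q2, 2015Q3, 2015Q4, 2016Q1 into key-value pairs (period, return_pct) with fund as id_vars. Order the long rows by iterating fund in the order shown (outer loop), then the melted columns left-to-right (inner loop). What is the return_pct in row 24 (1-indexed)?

54.2

25 rows total (5 × 5). Row 24: index ⌊(24-1)/5⌋ = 4 into fund → PJ5; (24-1) mod 5 = 3 into the melted columns → 2015Q4.
So row 24 is (PJ5, 2015Q4, 54.2); return_pct = 54.2.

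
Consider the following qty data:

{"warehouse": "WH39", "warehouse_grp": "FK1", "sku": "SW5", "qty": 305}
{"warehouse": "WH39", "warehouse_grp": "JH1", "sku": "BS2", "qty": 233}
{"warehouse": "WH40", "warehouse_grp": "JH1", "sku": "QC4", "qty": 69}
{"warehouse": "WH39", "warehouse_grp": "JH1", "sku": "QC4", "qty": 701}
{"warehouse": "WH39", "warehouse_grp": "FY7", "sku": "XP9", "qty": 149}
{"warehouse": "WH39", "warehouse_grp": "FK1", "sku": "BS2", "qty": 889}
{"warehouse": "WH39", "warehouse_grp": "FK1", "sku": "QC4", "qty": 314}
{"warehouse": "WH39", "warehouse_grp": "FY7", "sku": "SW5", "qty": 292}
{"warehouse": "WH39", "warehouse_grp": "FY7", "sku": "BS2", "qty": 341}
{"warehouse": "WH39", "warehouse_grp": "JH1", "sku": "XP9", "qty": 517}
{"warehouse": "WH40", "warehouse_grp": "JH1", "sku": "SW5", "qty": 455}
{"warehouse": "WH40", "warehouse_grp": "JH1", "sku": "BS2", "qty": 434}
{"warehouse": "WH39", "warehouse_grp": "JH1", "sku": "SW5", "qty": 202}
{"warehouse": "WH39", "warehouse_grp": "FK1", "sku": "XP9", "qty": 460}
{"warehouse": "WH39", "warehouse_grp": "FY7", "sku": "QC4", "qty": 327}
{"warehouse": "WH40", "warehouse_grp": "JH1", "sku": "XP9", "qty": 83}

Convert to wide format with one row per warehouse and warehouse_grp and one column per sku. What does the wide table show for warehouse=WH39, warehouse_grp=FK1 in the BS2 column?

Wide layout: rows indexed by warehouse and warehouse_grp, columns are the 4 distinct sku values (SW5, BS2, QC4, XP9).
Cell (warehouse=WH39, warehouse_grp=FK1, sku=BS2) draws from the long row where warehouse=WH39, warehouse_grp=FK1 and sku=BS2, which has qty=889.

889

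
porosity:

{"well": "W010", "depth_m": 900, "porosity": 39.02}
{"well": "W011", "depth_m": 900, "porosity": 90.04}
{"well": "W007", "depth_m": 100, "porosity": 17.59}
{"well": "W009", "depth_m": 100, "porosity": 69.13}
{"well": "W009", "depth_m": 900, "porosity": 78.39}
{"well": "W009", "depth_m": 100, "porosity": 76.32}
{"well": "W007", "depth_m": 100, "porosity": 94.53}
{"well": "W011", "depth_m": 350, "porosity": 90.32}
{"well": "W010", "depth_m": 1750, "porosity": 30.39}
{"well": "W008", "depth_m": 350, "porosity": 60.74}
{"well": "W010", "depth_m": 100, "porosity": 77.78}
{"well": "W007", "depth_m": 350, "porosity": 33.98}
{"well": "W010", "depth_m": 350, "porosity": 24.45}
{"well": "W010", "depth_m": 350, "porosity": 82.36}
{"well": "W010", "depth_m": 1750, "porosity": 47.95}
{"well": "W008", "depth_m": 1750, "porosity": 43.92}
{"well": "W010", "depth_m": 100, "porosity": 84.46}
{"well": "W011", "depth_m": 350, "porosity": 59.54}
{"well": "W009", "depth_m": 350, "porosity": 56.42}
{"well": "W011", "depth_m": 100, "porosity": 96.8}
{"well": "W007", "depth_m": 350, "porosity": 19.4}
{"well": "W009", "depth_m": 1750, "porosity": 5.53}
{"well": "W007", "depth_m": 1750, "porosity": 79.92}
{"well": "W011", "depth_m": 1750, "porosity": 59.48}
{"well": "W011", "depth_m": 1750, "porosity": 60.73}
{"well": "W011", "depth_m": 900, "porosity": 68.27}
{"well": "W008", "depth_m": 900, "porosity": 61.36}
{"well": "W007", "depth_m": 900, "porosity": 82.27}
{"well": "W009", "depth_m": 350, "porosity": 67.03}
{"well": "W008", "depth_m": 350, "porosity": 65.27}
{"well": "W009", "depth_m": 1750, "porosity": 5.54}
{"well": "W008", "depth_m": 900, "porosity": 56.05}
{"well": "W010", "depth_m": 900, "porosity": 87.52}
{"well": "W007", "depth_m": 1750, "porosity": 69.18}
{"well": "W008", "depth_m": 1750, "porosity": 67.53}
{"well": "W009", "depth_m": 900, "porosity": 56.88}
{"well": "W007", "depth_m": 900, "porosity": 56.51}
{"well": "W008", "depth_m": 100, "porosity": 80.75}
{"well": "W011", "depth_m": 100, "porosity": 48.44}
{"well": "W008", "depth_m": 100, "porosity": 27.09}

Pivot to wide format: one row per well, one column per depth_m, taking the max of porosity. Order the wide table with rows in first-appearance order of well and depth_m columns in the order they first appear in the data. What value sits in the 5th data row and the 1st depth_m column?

With rows in first-appearance order of well, row 5 is well=W008. depth_m columns in first-appearance order: 900, 100, 350, 1750; column 1 is 900.
Long rows with well=W008, depth_m=900: max(61.36, 56.05) = 61.36.

61.36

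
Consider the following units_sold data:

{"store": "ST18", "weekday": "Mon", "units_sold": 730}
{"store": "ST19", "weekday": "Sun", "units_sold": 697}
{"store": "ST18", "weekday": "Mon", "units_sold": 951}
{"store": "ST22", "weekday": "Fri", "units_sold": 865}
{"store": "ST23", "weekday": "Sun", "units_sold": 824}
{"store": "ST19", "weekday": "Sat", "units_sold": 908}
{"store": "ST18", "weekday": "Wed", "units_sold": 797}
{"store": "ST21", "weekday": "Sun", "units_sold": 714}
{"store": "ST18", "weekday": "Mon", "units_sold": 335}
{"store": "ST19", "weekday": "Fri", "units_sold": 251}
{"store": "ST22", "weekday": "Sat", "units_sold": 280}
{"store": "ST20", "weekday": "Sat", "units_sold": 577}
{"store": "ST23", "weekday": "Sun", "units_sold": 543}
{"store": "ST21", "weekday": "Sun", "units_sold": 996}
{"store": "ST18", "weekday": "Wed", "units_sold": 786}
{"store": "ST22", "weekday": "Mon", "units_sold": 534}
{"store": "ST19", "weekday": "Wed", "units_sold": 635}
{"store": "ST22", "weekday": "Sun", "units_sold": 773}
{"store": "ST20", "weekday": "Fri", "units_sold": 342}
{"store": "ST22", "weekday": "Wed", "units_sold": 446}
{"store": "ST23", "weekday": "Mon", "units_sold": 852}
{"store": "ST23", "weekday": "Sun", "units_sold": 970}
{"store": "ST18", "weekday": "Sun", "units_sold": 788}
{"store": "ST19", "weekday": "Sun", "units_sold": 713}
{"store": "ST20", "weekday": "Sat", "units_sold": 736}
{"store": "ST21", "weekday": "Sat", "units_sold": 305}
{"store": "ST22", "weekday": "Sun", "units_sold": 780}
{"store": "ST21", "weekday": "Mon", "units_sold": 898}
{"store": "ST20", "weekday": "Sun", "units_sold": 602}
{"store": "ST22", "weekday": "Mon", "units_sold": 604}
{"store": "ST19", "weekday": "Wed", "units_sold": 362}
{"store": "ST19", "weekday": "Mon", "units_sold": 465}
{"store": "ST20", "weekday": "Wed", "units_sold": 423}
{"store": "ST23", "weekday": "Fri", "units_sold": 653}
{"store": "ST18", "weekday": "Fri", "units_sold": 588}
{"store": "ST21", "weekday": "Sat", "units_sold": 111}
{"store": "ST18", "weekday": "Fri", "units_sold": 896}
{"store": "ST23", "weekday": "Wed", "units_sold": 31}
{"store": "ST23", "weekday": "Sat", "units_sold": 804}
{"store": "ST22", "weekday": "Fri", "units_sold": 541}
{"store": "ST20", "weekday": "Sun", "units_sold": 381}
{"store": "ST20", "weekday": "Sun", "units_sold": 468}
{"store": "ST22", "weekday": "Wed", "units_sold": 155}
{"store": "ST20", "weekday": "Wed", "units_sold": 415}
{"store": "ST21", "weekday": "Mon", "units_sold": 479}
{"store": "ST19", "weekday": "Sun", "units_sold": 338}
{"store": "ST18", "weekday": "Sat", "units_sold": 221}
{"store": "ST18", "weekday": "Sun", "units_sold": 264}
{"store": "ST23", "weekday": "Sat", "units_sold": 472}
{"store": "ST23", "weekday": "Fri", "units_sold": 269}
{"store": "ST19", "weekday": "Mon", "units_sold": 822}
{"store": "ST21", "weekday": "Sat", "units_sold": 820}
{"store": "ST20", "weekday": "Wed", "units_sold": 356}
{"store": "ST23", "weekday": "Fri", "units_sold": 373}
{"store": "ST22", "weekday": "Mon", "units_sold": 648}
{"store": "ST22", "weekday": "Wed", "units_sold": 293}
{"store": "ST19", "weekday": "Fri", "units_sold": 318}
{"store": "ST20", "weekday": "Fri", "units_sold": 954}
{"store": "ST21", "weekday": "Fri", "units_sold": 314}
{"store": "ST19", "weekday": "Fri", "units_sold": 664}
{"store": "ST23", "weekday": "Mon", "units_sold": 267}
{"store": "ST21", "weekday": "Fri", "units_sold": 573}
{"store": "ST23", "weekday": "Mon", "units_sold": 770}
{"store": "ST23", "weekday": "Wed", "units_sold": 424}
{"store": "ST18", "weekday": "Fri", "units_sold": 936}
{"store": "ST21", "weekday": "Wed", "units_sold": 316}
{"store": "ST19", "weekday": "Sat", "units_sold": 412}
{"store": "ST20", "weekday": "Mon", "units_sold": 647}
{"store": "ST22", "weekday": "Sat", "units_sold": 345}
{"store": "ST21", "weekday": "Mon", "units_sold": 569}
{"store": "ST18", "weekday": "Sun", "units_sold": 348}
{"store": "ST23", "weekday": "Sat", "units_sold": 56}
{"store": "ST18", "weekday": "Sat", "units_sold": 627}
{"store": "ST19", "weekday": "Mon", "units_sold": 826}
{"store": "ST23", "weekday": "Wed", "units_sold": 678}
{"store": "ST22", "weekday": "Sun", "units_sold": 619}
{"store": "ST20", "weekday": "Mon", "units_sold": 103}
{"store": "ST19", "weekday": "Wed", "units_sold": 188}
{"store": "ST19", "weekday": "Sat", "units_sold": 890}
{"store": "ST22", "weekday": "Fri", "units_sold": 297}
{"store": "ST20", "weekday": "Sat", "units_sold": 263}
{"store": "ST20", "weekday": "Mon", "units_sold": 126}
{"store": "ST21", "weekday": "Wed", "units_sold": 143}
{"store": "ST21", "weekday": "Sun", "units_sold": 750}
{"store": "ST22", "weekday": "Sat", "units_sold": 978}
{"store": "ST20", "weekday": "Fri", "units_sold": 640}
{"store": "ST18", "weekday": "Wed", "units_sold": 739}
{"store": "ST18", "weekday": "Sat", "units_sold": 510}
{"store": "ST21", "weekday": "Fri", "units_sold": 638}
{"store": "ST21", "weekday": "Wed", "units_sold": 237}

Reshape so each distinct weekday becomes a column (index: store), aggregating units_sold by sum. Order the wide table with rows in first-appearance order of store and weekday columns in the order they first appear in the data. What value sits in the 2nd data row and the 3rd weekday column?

With rows in first-appearance order of store, row 2 is store=ST19. weekday columns in first-appearance order: Mon, Sun, Fri, Sat, Wed; column 3 is Fri.
Long rows with store=ST19, weekday=Fri: 251 + 318 + 664 = 1233.

1233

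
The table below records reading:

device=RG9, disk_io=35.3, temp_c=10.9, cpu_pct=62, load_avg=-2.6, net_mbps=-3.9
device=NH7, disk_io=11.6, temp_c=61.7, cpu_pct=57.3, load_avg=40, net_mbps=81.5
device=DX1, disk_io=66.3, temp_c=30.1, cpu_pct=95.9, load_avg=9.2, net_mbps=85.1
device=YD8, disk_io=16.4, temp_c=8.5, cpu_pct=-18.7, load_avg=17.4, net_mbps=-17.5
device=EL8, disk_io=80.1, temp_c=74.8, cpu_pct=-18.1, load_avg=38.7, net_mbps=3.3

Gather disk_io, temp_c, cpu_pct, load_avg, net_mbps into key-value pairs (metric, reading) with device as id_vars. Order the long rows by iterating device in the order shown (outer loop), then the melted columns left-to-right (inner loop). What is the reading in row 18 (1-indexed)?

25 rows total (5 × 5). Row 18: index ⌊(18-1)/5⌋ = 3 into device → YD8; (18-1) mod 5 = 2 into the melted columns → cpu_pct.
So row 18 is (YD8, cpu_pct, -18.7); reading = -18.7.

-18.7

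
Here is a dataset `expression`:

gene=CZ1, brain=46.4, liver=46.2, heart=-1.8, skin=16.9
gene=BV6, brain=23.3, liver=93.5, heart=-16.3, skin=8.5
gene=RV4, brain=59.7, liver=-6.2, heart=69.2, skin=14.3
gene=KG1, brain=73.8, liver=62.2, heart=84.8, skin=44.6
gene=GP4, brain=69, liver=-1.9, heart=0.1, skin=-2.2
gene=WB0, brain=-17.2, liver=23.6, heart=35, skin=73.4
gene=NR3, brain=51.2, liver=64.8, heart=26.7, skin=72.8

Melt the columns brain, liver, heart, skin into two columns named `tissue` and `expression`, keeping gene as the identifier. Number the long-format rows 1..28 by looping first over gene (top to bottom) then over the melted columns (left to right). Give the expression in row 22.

28 rows total (7 × 4). Row 22: index ⌊(22-1)/4⌋ = 5 into gene → WB0; (22-1) mod 4 = 1 into the melted columns → liver.
So row 22 is (WB0, liver, 23.6); expression = 23.6.

23.6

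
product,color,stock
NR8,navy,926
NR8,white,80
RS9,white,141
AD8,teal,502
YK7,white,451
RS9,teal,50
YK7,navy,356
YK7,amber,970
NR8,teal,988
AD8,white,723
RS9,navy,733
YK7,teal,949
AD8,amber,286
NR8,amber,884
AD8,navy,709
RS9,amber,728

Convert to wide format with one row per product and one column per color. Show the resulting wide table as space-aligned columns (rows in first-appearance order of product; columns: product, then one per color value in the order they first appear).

product  navy  white  teal  amber
NR8      926   80     988   884  
RS9      733   141    50    728  
AD8      709   723    502   286  
YK7      356   451    949   970  

Columns: product plus the 4 distinct color values (navy, white, teal, amber).
For example, row NR8 column navy takes stock=926 from the long row (NR8, navy).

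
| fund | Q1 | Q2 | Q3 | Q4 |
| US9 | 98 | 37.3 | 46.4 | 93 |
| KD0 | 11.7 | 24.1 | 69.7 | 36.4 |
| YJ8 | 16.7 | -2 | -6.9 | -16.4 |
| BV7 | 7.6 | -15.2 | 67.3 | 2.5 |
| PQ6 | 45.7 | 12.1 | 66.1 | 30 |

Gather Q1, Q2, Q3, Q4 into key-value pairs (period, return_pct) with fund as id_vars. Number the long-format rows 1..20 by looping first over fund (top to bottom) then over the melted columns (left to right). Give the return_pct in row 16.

20 rows total (5 × 4). Row 16: index ⌊(16-1)/4⌋ = 3 into fund → BV7; (16-1) mod 4 = 3 into the melted columns → Q4.
So row 16 is (BV7, Q4, 2.5); return_pct = 2.5.

2.5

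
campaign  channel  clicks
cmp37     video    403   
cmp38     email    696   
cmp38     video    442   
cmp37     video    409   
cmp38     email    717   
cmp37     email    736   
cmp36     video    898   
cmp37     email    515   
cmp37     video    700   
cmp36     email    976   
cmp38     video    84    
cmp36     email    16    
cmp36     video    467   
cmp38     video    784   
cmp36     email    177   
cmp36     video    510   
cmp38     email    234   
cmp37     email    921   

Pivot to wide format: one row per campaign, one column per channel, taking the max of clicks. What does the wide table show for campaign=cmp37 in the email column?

921

Rows with campaign=cmp37 and channel=email: clicks values are 736, 515, 921.
max(736, 515, 921) = 921.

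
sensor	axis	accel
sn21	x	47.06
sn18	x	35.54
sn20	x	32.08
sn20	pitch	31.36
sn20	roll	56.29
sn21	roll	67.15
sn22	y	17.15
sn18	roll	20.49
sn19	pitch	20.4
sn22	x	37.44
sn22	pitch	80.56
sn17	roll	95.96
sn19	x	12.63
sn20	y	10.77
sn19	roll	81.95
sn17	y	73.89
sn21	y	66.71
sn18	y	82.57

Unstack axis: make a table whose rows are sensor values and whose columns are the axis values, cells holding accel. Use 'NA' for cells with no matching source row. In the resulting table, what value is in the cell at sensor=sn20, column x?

The long row with sensor=sn20, axis=x has accel=32.08.

32.08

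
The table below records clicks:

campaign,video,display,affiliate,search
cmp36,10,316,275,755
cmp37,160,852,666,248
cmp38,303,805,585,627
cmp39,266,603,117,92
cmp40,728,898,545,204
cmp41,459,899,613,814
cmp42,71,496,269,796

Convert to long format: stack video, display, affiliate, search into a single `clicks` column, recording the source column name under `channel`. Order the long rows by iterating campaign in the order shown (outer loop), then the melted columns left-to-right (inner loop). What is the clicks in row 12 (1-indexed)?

28 rows total (7 × 4). Row 12: index ⌊(12-1)/4⌋ = 2 into campaign → cmp38; (12-1) mod 4 = 3 into the melted columns → search.
So row 12 is (cmp38, search, 627); clicks = 627.

627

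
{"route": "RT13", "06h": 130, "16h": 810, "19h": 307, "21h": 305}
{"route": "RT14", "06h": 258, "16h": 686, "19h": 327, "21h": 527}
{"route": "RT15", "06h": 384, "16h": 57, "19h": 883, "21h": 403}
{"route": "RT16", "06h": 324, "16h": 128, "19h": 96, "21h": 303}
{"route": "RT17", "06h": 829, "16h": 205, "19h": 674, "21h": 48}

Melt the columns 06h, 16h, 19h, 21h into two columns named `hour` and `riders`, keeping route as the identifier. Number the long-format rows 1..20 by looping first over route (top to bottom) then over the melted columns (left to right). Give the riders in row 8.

20 rows total (5 × 4). Row 8: index ⌊(8-1)/4⌋ = 1 into route → RT14; (8-1) mod 4 = 3 into the melted columns → 21h.
So row 8 is (RT14, 21h, 527); riders = 527.

527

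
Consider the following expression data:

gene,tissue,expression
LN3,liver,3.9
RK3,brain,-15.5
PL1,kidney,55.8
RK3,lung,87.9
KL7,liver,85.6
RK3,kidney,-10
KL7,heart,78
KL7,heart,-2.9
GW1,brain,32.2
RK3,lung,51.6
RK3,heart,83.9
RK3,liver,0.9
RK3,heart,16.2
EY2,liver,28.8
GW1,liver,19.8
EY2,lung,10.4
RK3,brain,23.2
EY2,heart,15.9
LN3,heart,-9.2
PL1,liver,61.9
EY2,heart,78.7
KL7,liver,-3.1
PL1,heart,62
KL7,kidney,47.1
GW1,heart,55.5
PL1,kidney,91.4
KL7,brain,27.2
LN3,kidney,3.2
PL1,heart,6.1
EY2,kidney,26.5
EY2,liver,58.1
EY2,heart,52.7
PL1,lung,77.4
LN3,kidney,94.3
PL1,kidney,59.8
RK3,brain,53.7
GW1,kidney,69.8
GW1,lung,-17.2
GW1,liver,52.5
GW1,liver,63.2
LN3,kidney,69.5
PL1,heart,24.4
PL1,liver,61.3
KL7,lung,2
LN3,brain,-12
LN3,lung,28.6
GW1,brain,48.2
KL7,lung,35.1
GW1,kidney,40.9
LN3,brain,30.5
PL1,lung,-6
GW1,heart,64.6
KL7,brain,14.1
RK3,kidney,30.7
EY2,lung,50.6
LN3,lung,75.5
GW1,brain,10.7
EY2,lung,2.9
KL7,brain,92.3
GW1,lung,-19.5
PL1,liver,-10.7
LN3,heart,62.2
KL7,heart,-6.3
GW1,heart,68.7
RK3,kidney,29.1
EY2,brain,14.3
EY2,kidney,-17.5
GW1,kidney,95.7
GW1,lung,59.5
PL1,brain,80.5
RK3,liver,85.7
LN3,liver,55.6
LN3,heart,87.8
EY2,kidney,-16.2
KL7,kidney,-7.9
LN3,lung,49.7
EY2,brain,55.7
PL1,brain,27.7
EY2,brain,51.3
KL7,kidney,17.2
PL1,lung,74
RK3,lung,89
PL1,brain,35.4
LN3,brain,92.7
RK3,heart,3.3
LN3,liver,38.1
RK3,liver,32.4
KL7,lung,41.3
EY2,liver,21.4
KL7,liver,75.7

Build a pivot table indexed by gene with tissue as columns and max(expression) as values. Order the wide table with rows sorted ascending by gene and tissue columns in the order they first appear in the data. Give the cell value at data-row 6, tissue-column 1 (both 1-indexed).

With rows sorted ascending by gene, row 6 is gene=RK3. tissue columns in first-appearance order: liver, brain, kidney, lung, heart; column 1 is liver.
Long rows with gene=RK3, tissue=liver: max(0.9, 85.7, 32.4) = 85.7.

85.7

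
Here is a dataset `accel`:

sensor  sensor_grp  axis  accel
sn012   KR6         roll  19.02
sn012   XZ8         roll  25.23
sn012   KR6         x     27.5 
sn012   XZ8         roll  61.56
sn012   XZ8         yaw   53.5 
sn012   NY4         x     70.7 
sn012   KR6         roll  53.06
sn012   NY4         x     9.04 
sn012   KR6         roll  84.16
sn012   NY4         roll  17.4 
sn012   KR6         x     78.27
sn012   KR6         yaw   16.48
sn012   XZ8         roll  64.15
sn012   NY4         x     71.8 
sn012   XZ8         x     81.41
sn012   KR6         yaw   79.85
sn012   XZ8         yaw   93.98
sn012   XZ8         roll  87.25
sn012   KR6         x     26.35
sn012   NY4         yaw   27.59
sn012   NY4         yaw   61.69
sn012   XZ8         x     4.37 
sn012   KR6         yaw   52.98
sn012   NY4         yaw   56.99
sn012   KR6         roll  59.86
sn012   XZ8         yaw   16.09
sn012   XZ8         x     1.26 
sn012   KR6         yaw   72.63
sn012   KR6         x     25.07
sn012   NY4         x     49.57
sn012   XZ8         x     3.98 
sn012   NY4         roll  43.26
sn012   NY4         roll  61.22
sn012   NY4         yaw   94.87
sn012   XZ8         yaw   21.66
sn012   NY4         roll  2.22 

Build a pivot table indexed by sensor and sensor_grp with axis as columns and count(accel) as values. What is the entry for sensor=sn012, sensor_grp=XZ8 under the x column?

Rows with sensor=sn012, sensor_grp=XZ8 and axis=x: accel values are 81.41, 4.37, 1.26, 3.98.
4 rows match — count = 4.

4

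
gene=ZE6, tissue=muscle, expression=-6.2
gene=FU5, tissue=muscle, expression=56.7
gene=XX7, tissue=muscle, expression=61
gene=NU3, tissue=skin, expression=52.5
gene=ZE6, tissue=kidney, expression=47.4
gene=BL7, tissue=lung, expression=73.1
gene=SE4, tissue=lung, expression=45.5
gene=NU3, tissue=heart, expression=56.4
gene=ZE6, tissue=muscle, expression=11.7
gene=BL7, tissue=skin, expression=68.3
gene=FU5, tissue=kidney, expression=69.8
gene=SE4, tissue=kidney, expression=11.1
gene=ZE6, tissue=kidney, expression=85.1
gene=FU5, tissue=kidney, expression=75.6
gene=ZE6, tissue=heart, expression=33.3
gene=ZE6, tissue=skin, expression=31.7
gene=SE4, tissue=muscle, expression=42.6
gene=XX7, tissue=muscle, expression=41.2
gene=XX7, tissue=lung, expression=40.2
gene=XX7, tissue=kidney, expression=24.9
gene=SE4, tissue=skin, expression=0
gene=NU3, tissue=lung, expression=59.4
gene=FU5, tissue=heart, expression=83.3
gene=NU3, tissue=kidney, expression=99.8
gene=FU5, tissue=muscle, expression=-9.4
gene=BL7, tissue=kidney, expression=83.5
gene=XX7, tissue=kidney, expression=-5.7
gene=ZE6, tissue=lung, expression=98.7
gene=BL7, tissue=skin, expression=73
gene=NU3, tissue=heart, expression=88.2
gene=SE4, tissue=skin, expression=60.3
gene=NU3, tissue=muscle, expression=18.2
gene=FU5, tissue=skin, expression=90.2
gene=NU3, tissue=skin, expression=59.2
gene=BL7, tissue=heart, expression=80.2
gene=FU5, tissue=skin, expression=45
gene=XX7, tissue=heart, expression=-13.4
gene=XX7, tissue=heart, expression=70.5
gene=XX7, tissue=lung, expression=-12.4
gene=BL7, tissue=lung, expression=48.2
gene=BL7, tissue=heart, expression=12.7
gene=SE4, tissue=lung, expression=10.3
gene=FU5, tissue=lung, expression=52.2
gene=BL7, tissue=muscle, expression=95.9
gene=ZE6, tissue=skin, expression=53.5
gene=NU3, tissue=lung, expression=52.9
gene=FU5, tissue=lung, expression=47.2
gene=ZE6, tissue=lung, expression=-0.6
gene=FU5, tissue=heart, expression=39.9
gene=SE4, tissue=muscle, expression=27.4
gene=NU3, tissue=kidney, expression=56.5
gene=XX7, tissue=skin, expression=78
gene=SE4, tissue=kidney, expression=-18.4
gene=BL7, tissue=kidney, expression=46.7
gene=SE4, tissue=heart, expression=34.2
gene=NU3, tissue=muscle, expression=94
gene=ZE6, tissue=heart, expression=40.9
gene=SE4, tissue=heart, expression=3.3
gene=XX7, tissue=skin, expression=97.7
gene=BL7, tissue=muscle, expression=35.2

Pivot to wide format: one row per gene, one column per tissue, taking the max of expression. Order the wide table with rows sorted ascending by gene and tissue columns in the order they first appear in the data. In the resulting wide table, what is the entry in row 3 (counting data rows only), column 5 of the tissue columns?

With rows sorted ascending by gene, row 3 is gene=NU3. tissue columns in first-appearance order: muscle, skin, kidney, lung, heart; column 5 is heart.
Long rows with gene=NU3, tissue=heart: max(56.4, 88.2) = 88.2.

88.2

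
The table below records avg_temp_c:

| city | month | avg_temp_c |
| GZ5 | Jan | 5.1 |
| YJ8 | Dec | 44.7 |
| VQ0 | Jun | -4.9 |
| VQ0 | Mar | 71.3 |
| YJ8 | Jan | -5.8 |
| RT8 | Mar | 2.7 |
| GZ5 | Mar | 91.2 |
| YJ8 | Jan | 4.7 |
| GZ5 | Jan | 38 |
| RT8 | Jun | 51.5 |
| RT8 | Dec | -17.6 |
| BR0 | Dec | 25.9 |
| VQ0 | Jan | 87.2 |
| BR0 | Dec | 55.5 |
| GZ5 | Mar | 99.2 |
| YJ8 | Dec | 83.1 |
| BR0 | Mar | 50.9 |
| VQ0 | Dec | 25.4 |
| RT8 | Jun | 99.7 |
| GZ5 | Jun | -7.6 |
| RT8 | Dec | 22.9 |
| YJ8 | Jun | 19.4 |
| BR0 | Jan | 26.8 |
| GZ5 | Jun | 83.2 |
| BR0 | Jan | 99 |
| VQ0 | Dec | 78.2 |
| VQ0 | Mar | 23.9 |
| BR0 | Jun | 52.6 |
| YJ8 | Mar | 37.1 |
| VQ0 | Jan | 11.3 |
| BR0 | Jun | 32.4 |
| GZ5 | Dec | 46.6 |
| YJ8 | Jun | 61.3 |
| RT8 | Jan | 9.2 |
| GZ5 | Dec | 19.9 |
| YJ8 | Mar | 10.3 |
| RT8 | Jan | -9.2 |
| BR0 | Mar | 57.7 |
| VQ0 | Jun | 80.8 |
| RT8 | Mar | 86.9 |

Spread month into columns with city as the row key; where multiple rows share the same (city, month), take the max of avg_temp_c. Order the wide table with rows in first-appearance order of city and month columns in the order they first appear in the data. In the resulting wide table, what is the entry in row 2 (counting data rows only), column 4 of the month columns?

With rows in first-appearance order of city, row 2 is city=YJ8. month columns in first-appearance order: Jan, Dec, Jun, Mar; column 4 is Mar.
Long rows with city=YJ8, month=Mar: max(37.1, 10.3) = 37.1.

37.1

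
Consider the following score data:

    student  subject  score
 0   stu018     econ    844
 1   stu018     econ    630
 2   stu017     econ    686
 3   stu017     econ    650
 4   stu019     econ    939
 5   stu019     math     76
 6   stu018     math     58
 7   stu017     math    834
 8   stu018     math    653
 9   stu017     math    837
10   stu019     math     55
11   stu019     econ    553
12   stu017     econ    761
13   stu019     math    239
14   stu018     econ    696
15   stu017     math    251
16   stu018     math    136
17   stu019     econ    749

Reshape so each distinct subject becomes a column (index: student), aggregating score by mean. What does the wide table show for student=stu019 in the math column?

123.33

Rows with student=stu019 and subject=math: score values are 76, 55, 239.
(76 + 55 + 239) / 3 = 123.33.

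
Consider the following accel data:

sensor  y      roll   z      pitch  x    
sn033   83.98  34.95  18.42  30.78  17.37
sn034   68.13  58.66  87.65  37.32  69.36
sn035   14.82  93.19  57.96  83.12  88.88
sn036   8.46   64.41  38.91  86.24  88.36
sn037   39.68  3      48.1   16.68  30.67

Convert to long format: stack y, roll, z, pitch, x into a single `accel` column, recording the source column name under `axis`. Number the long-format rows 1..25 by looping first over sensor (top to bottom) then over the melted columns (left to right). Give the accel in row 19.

25 rows total (5 × 5). Row 19: index ⌊(19-1)/5⌋ = 3 into sensor → sn036; (19-1) mod 5 = 3 into the melted columns → pitch.
So row 19 is (sn036, pitch, 86.24); accel = 86.24.

86.24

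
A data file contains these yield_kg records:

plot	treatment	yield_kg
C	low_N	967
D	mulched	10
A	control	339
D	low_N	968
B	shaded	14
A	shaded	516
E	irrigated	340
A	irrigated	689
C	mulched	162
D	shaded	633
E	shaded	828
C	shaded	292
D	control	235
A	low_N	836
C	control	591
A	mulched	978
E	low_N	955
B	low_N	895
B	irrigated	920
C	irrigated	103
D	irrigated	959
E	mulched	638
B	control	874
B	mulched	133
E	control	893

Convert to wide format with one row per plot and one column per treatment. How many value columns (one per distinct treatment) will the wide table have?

5 distinct treatment values: low_N, shaded, mulched, irrigated, control.

5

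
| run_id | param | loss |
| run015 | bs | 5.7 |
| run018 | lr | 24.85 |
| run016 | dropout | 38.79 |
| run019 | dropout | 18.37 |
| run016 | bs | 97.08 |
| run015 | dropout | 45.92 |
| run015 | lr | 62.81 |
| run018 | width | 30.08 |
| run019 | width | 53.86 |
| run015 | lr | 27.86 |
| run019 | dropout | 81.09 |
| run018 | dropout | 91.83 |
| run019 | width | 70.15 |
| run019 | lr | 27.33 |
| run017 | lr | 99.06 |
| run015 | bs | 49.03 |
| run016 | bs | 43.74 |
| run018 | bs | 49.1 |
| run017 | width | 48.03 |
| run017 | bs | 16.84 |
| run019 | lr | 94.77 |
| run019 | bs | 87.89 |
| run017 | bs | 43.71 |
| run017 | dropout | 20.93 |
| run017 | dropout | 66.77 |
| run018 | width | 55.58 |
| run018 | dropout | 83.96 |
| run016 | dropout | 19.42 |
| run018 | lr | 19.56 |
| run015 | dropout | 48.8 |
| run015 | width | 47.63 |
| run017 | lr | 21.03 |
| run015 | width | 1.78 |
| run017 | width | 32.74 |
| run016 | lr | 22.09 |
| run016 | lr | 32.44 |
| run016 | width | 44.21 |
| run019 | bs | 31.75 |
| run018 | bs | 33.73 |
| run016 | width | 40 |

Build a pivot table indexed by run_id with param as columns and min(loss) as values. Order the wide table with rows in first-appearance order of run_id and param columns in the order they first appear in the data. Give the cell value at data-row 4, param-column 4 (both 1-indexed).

With rows in first-appearance order of run_id, row 4 is run_id=run019. param columns in first-appearance order: bs, lr, dropout, width; column 4 is width.
Long rows with run_id=run019, param=width: min(53.86, 70.15) = 53.86.

53.86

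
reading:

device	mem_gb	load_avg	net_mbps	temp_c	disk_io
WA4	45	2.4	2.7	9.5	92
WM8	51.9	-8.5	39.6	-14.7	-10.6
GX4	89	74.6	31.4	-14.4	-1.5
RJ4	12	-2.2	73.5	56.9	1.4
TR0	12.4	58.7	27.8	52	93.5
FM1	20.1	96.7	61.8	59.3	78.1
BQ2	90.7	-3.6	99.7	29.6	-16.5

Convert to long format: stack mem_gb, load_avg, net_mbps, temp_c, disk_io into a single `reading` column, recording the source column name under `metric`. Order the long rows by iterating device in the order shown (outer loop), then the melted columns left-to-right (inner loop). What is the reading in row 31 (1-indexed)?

35 rows total (7 × 5). Row 31: index ⌊(31-1)/5⌋ = 6 into device → BQ2; (31-1) mod 5 = 0 into the melted columns → mem_gb.
So row 31 is (BQ2, mem_gb, 90.7); reading = 90.7.

90.7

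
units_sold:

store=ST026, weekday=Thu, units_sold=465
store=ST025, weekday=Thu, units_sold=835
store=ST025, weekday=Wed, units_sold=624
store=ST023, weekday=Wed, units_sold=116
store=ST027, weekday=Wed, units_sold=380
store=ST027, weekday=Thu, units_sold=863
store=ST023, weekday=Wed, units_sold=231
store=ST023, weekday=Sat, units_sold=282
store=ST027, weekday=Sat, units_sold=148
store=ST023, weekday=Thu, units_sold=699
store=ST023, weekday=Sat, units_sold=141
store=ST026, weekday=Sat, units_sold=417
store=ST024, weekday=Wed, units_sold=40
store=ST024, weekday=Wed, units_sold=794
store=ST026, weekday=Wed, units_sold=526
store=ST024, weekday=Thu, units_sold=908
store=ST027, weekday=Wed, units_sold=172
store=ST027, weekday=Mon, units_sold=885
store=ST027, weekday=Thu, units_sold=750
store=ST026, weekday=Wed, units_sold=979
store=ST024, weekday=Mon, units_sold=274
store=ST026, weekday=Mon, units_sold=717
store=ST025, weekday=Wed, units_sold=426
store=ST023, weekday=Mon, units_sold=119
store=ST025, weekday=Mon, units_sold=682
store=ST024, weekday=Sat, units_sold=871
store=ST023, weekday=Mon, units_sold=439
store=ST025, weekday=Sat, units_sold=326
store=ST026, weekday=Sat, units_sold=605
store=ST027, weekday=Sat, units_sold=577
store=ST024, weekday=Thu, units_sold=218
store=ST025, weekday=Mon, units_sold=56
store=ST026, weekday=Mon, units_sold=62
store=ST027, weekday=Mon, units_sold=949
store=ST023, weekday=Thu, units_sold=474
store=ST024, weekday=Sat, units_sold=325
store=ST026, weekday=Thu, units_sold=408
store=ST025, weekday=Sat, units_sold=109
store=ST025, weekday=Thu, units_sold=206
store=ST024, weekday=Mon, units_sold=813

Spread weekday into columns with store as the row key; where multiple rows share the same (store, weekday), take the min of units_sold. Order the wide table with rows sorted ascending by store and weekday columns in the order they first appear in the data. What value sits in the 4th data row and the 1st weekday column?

408

With rows sorted ascending by store, row 4 is store=ST026. weekday columns in first-appearance order: Thu, Wed, Sat, Mon; column 1 is Thu.
Long rows with store=ST026, weekday=Thu: min(465, 408) = 408.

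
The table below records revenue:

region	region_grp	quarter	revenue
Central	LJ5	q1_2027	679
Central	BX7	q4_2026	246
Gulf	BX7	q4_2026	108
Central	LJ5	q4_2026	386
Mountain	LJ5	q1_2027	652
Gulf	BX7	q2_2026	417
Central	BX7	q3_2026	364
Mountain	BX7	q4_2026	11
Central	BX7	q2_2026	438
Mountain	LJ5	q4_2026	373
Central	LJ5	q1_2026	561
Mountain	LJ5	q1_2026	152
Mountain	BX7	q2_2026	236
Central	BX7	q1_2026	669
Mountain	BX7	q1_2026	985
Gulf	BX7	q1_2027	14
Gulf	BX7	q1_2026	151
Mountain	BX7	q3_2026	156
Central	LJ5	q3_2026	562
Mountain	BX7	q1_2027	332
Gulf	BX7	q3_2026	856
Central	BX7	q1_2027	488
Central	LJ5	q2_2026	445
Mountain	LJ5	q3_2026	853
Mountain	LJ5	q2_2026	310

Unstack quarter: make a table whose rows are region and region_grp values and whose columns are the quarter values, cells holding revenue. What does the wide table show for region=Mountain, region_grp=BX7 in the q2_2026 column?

Wide layout: rows indexed by region and region_grp, columns are the 5 distinct quarter values (q1_2027, q4_2026, q2_2026, q3_2026, q1_2026).
Cell (region=Mountain, region_grp=BX7, quarter=q2_2026) draws from the long row where region=Mountain, region_grp=BX7 and quarter=q2_2026, which has revenue=236.

236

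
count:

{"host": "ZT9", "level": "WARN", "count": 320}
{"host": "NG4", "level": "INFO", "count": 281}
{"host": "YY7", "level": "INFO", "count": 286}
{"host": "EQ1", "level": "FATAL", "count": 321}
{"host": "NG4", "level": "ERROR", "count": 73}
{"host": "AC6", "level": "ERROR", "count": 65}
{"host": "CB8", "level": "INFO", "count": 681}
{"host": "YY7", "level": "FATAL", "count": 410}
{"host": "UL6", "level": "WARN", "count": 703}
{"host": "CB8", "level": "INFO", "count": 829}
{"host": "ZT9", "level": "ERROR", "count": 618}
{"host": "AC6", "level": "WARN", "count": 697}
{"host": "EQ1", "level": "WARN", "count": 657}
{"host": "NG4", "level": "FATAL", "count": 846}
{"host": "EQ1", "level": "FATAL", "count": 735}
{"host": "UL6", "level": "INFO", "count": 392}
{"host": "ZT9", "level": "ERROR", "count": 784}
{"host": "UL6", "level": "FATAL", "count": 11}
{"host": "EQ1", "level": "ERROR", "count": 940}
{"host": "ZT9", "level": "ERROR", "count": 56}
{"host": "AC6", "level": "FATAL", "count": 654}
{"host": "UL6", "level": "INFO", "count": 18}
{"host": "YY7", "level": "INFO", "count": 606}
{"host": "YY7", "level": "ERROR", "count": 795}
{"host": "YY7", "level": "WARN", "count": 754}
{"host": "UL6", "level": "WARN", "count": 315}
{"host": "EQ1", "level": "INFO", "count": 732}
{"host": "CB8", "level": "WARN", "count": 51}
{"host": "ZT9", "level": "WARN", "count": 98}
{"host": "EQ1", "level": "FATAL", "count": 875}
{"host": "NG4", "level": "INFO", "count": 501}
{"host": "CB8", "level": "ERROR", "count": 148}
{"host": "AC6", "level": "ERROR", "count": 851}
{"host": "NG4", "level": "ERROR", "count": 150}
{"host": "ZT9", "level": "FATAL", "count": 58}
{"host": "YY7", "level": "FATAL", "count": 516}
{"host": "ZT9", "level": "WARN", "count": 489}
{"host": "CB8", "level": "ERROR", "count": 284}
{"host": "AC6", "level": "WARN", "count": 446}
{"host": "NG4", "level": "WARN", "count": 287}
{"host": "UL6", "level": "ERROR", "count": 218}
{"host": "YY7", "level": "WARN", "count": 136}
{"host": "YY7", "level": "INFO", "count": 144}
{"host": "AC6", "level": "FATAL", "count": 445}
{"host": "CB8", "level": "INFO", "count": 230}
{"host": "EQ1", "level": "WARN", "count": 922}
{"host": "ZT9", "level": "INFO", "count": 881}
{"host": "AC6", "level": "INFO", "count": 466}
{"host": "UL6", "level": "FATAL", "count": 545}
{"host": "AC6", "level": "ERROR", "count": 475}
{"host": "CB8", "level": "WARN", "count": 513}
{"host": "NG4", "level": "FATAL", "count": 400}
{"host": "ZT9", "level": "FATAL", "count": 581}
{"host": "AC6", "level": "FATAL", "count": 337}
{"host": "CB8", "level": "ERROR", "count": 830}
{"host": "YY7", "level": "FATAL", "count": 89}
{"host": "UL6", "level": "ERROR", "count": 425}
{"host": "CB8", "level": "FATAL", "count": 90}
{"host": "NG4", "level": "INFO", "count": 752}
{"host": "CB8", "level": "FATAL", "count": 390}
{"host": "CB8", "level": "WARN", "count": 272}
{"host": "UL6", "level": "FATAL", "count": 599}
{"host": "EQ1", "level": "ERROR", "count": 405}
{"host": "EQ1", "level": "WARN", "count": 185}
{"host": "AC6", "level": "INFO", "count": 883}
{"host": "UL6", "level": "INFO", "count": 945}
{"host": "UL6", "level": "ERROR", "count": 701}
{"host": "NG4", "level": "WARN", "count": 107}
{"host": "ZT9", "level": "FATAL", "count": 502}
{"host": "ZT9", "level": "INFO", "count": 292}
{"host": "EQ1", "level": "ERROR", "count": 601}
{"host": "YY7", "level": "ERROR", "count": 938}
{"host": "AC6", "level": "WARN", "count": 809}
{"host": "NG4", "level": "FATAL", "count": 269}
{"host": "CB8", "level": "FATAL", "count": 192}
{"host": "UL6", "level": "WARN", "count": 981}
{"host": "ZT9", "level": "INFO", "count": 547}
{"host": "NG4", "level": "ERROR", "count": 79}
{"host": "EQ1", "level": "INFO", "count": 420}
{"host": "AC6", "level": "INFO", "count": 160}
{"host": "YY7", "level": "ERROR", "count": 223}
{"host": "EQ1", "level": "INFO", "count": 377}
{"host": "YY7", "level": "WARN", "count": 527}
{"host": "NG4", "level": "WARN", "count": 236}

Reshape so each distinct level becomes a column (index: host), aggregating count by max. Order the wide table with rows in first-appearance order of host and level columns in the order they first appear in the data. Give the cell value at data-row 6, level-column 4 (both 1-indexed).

830

With rows in first-appearance order of host, row 6 is host=CB8. level columns in first-appearance order: WARN, INFO, FATAL, ERROR; column 4 is ERROR.
Long rows with host=CB8, level=ERROR: max(148, 284, 830) = 830.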